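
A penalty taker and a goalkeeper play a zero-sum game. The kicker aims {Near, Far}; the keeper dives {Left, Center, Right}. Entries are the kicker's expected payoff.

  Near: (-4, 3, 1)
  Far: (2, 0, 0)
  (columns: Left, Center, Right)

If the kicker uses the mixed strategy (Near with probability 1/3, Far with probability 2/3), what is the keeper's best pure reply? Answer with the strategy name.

If the keeper plays Left, the kicker's expected payoff is (1/3)·(-4) + (2/3)·2 = 0.
If the keeper plays Center, the kicker's expected payoff is (1/3)·3 + (2/3)·0 = 1.
If the keeper plays Right, the kicker's expected payoff is (1/3)·1 + (2/3)·0 = 1/3.
The keeper minimizes the kicker's payoff; the smallest is 0, so the best response is Left.

Left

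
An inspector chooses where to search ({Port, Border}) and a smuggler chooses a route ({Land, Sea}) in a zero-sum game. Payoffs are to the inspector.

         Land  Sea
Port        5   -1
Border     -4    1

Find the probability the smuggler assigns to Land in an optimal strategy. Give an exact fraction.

2/11

Row minima: Port → -1, Border → -4; maximin = -1.
Column maxima: Land → 5, Sea → 1; minimax = 1.
-1 ≠ 1, so there is no saddle point; optimal play is mixed.
Let the inspector play Port with probability p. Expected payoff against Land: 5p + (-4)(1−p) = 9p − 4; against Sea: (-1)p + 1(1−p) = −2p + 1.
Setting these equal: 9p − 4 = −2p + 1 ⇒ 11p = 5 ⇒ p = 5/11, and the value is (9)·(5/11) − 4 = 1/11.
For the smuggler: with q = P(Land), equating Port's and Border's payoffs gives 6q − 1 = −5q + 1 ⇒ q = 2/11.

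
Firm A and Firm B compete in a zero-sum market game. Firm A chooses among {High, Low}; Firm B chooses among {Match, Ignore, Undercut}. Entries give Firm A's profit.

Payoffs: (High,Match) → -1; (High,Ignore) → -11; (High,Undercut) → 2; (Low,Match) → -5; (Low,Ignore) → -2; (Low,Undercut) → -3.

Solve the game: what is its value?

Row minima: High → -11, Low → -5; maximin = -5.
Column maxima: Match → -1, Ignore → -2, Undercut → 2; minimax = -2.
-5 ≠ -2, so there is no saddle point; optimal play is mixed.
Undercut is strictly dominated by Match (it gives Firm A strictly more in every row), so Firm B never plays it.
On the remaining 2×2 (High, Low vs Match, Ignore):
Let Firm A play High with probability p. Expected payoff against Match: (-1)p + (-5)(1−p) = 4p − 5; against Ignore: (-11)p + (-2)(1−p) = −9p − 2.
Setting these equal: 4p − 5 = −9p − 2 ⇒ 13p = 3 ⇒ p = 3/13, and the value is (4)·(3/13) − 5 = -53/13.
For Firm B: with q = P(Match), equating High's and Low's payoffs gives 10q − 11 = −3q − 2 ⇒ q = 9/13.

-53/13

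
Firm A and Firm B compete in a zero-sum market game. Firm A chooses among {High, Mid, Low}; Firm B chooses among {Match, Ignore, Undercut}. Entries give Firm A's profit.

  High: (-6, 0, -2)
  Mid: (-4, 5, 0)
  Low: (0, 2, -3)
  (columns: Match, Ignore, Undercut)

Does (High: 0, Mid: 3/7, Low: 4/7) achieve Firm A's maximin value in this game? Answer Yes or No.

Yes

Against Match this mix gives (3/7)·(-4) + (4/7)·0 = -12/7.
Against Ignore this mix gives (3/7)·5 + (4/7)·2 = 23/7.
Against Undercut this mix gives (3/7)·0 + (4/7)·(-3) = -12/7.
All of Firm B's active replies (Match, Undercut) yield -12/7, and no column does worse for Firm A. The mix makes Firm B indifferent and guarantees -12/7, so it is optimal.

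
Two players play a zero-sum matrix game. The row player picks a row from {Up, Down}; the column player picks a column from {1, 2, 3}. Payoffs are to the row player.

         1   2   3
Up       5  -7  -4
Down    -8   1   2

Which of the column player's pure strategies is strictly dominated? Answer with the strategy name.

2 holds the row player's payoff strictly below 3 in every row: -7 < -4, 1 < 2.
So 3 is strictly dominated for the column player.

3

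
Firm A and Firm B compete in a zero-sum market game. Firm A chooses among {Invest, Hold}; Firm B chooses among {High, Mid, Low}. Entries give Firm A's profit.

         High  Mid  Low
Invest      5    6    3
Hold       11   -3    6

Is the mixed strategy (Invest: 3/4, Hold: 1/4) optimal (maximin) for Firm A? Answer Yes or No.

Yes

Against High this mix gives (3/4)·5 + (1/4)·11 = 13/2.
Against Mid this mix gives (3/4)·6 + (1/4)·(-3) = 15/4.
Against Low this mix gives (3/4)·3 + (1/4)·6 = 15/4.
All of Firm B's active replies (Mid, Low) yield 15/4, and no column does worse for Firm A. The mix makes Firm B indifferent and guarantees 15/4, so it is optimal.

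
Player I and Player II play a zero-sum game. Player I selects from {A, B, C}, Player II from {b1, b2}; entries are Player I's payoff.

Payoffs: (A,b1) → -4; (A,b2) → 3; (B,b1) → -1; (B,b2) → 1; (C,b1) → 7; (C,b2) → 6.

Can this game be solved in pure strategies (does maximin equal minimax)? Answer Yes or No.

Yes

Row minima: A → -4, B → -1, C → 6; maximin = 6.
Column maxima: b1 → 7, b2 → 6; minimax = 6.
maximin = minimax = 6, so a saddle point exists.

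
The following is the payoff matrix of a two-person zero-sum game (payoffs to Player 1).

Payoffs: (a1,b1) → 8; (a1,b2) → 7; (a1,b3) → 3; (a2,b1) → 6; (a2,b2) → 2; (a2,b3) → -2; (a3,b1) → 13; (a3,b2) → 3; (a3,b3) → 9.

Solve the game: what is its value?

Row minima: a1 → 3, a2 → -2, a3 → 3; maximin = 3.
Column maxima: b1 → 13, b2 → 7, b3 → 9; minimax = 7.
3 ≠ 7, so there is no saddle point; optimal play is mixed.
a2 is strictly dominated by a1, so Player 1 never plays it.
b1 is strictly dominated by b2 (it gives Player 1 strictly more in every row), so Player 2 never plays it.
On the remaining 2×2 (a1, a3 vs b2, b3):
Let Player 1 play a1 with probability p. Expected payoff against b2: 7p + 3(1−p) = 4p + 3; against b3: 3p + 9(1−p) = −6p + 9.
Setting these equal: 4p + 3 = −6p + 9 ⇒ 10p = 6 ⇒ p = 3/5, and the value is (4)·(3/5) + 3 = 27/5.
For Player 2: with q = P(b2), equating a1's and a3's payoffs gives 4q + 3 = −6q + 9 ⇒ q = 3/5.

27/5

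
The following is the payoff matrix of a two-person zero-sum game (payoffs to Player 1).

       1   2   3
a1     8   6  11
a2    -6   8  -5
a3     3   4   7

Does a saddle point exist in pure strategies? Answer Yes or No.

No

Row minima: a1 → 6, a2 → -6, a3 → 3; maximin = 6.
Column maxima: 1 → 8, 2 → 8, 3 → 11; minimax = 8.
6 ≠ 8, so no pure-strategy equilibrium exists.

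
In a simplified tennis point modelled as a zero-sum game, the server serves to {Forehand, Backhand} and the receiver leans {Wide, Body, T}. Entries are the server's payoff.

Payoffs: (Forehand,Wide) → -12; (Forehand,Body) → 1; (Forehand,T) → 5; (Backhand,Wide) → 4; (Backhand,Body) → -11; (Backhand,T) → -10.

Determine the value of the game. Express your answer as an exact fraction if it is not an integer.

-32/7

Row minima: Forehand → -12, Backhand → -11; maximin = -11.
Column maxima: Wide → 4, Body → 1, T → 5; minimax = 1.
-11 ≠ 1, so there is no saddle point; optimal play is mixed.
T is strictly dominated by Body (it gives the server strictly more in every row), so the receiver never plays it.
On the remaining 2×2 (Forehand, Backhand vs Wide, Body):
Let the server play Forehand with probability p. Expected payoff against Wide: (-12)p + 4(1−p) = −16p + 4; against Body: 1p + (-11)(1−p) = 12p − 11.
Setting these equal: −16p + 4 = 12p − 11 ⇒ −28p = -15 ⇒ p = 15/28, and the value is (-16)·(15/28) + 4 = -32/7.
For the receiver: with q = P(Wide), equating Forehand's and Backhand's payoffs gives −13q + 1 = 15q − 11 ⇒ q = 3/7.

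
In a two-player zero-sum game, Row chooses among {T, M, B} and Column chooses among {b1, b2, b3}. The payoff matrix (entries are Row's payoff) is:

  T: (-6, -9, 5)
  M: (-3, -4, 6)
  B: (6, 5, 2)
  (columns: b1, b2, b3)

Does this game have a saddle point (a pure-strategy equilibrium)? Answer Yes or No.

Row minima: T → -9, M → -4, B → 2; maximin = 2.
Column maxima: b1 → 6, b2 → 5, b3 → 6; minimax = 5.
2 ≠ 5, so no pure-strategy equilibrium exists.

No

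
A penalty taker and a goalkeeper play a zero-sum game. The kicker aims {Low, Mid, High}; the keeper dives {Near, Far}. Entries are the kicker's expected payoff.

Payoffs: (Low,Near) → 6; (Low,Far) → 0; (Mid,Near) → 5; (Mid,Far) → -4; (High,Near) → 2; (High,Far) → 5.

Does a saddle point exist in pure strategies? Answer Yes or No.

Row minima: Low → 0, Mid → -4, High → 2; maximin = 2.
Column maxima: Near → 6, Far → 5; minimax = 5.
2 ≠ 5, so no pure-strategy equilibrium exists.

No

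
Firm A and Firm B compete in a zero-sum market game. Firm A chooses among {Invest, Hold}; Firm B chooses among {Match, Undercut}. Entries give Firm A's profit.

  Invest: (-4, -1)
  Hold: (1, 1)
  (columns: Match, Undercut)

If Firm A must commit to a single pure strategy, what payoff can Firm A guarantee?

Row minima: Invest → -4, Hold → 1.
The best of these is 1.

1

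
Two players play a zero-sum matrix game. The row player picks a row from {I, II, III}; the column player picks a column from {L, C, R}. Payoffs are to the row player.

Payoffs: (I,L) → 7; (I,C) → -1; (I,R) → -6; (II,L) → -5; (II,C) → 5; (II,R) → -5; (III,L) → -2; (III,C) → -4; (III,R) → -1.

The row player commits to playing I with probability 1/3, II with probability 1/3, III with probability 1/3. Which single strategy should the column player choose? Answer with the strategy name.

R

If the column player plays L, the row player's expected payoff is (1/3)·7 + (1/3)·(-5) + (1/3)·(-2) = 0.
If the column player plays C, the row player's expected payoff is (1/3)·(-1) + (1/3)·5 + (1/3)·(-4) = 0.
If the column player plays R, the row player's expected payoff is (1/3)·(-6) + (1/3)·(-5) + (1/3)·(-1) = -4.
The column player minimizes the row player's payoff; the smallest is -4, so the best response is R.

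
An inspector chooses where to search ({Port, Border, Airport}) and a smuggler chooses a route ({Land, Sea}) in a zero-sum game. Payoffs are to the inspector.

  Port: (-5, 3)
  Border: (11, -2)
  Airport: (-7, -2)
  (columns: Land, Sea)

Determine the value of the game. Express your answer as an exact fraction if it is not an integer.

Row minima: Port → -5, Border → -2, Airport → -7; maximin = -2.
Column maxima: Land → 11, Sea → 3; minimax = 3.
-2 ≠ 3, so there is no saddle point; optimal play is mixed.
Airport is strictly dominated by Port, so the inspector never plays it.
On the remaining 2×2 (Port, Border vs Land, Sea):
Let the inspector play Port with probability p. Expected payoff against Land: (-5)p + 11(1−p) = −16p + 11; against Sea: 3p + (-2)(1−p) = 5p − 2.
Setting these equal: −16p + 11 = 5p − 2 ⇒ −21p = -13 ⇒ p = 13/21, and the value is (-16)·(13/21) + 11 = 23/21.
For the smuggler: with q = P(Land), equating Port's and Border's payoffs gives −8q + 3 = 13q − 2 ⇒ q = 5/21.

23/21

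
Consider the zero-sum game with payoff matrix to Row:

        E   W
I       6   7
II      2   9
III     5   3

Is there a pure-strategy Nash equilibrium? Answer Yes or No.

Row minima: I → 6, II → 2, III → 3; maximin = 6.
Column maxima: E → 6, W → 9; minimax = 6.
maximin = minimax = 6, so a saddle point exists.

Yes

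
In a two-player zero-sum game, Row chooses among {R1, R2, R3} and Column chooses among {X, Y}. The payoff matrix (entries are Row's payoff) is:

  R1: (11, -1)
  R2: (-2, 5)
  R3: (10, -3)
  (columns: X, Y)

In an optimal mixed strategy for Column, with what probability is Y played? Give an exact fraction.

13/19

Row minima: R1 → -1, R2 → -2, R3 → -3; maximin = -1.
Column maxima: X → 11, Y → 5; minimax = 5.
-1 ≠ 5, so there is no saddle point; optimal play is mixed.
R3 is strictly dominated by R1, so Row never plays it.
On the remaining 2×2 (R1, R2 vs X, Y):
Let Row play R1 with probability p. Expected payoff against X: 11p + (-2)(1−p) = 13p − 2; against Y: (-1)p + 5(1−p) = −6p + 5.
Setting these equal: 13p − 2 = −6p + 5 ⇒ 19p = 7 ⇒ p = 7/19, and the value is (13)·(7/19) − 2 = 53/19.
For Column: with q = P(X), equating R1's and R2's payoffs gives 12q − 1 = −7q + 5 ⇒ q = 6/19.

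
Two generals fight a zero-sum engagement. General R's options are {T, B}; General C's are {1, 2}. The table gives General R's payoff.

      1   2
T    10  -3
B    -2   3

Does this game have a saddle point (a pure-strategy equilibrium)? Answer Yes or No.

No

Row minima: T → -3, B → -2; maximin = -2.
Column maxima: 1 → 10, 2 → 3; minimax = 3.
-2 ≠ 3, so no pure-strategy equilibrium exists.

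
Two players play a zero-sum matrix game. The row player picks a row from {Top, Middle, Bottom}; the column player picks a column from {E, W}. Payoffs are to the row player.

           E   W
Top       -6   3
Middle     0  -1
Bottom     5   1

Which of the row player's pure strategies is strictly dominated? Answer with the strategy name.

Middle

Bottom gives a strictly higher payoff than Middle against every column: 5 > 0, 1 > -1.
So Middle is strictly dominated and the row player never plays it.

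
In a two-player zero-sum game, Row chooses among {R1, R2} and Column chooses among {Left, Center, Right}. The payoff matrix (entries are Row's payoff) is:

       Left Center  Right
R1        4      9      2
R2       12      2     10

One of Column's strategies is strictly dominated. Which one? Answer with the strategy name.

Left

Right holds Row's payoff strictly below Left in every row: 2 < 4, 10 < 12.
So Left is strictly dominated for Column.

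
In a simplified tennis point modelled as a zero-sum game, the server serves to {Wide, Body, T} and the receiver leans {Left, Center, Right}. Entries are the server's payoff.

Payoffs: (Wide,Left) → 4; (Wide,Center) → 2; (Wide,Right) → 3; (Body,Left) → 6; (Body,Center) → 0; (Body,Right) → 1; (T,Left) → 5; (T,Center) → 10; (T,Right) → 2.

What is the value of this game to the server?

Row minima: Wide → 2, Body → 0, T → 2; maximin = 2.
Column maxima: Left → 6, Center → 10, Right → 3; minimax = 3.
2 ≠ 3, so there is no saddle point; optimal play is mixed.
Left is strictly dominated by Right (it gives the server strictly more in every row), so the receiver never plays it.
With Left eliminated, Body is strictly dominated by Wide (Wide gives the server strictly more in every remaining column), so the server never plays it.
On the remaining 2×2 (Wide, T vs Center, Right):
Let the server play Wide with probability p. Expected payoff against Center: 2p + 10(1−p) = −8p + 10; against Right: 3p + 2(1−p) = p + 2.
Setting these equal: −8p + 10 = p + 2 ⇒ −9p = -8 ⇒ p = 8/9, and the value is (-8)·(8/9) + 10 = 26/9.
For the receiver: with q = P(Center), equating Wide's and T's payoffs gives −q + 3 = 8q + 2 ⇒ q = 1/9.

26/9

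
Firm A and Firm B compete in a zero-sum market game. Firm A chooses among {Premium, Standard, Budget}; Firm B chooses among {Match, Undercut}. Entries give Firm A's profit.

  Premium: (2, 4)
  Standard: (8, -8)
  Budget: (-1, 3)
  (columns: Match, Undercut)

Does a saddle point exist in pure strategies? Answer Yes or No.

No

Row minima: Premium → 2, Standard → -8, Budget → -1; maximin = 2.
Column maxima: Match → 8, Undercut → 4; minimax = 4.
2 ≠ 4, so no pure-strategy equilibrium exists.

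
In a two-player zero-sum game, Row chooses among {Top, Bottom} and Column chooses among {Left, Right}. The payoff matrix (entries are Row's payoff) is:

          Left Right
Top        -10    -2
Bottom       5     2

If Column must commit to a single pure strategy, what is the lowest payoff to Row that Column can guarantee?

2

Column maxima: Left → 5, Right → 2.
The smallest of these is 2.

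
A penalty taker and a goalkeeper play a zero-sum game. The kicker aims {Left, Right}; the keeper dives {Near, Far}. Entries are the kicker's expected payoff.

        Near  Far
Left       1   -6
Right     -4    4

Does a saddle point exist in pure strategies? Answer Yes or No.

Row minima: Left → -6, Right → -4; maximin = -4.
Column maxima: Near → 1, Far → 4; minimax = 1.
-4 ≠ 1, so no pure-strategy equilibrium exists.

No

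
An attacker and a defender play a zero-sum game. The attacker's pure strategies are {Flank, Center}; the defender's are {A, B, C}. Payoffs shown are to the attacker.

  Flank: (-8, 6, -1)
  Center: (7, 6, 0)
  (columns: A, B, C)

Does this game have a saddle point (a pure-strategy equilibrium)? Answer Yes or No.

Yes

Row minima: Flank → -8, Center → 0; maximin = 0.
Column maxima: A → 7, B → 6, C → 0; minimax = 0.
maximin = minimax = 0, so a saddle point exists.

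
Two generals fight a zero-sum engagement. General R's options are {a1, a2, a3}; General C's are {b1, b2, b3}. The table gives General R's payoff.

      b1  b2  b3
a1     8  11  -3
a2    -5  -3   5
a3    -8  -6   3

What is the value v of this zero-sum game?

25/21

Row minima: a1 → -3, a2 → -5, a3 → -8; maximin = -3.
Column maxima: b1 → 8, b2 → 11, b3 → 5; minimax = 5.
-3 ≠ 5, so there is no saddle point; optimal play is mixed.
a3 is strictly dominated by a2, so General R never plays it.
b2 is strictly dominated by b1 (it gives General R strictly more in every row), so General C never plays it.
On the remaining 2×2 (a1, a2 vs b1, b3):
Let General R play a1 with probability p. Expected payoff against b1: 8p + (-5)(1−p) = 13p − 5; against b3: (-3)p + 5(1−p) = −8p + 5.
Setting these equal: 13p − 5 = −8p + 5 ⇒ 21p = 10 ⇒ p = 10/21, and the value is (13)·(10/21) − 5 = 25/21.
For General C: with q = P(b1), equating a1's and a2's payoffs gives 11q − 3 = −10q + 5 ⇒ q = 8/21.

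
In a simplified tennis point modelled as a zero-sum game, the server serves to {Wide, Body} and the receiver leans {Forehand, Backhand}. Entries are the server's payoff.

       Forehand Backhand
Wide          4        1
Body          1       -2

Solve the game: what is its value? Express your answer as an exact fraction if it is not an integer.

1

Row minima: Wide → 1, Body → -2; maximin = 1.
Column maxima: Forehand → 4, Backhand → 1; minimax = 1.
Since maximin = minimax = 1, there is a saddle point and the value is 1.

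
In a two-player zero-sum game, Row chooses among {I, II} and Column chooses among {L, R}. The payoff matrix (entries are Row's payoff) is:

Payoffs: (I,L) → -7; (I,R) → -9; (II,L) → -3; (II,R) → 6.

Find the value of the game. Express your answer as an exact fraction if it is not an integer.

Row minima: I → -9, II → -3; maximin = -3.
Column maxima: L → -3, R → 6; minimax = -3.
Since maximin = minimax = -3, there is a saddle point and the value is -3.

-3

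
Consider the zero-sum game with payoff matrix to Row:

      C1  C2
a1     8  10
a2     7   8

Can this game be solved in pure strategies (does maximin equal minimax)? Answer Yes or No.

Row minima: a1 → 8, a2 → 7; maximin = 8.
Column maxima: C1 → 8, C2 → 10; minimax = 8.
maximin = minimax = 8, so a saddle point exists.

Yes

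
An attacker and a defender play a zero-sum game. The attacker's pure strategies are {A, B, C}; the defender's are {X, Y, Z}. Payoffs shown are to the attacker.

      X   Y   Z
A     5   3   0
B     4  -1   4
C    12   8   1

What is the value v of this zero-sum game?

11/4

Row minima: A → 0, B → -1, C → 1; maximin = 1.
Column maxima: X → 12, Y → 8, Z → 4; minimax = 4.
1 ≠ 4, so there is no saddle point; optimal play is mixed.
A is strictly dominated by C, so the attacker never plays it.
X is strictly dominated by Y (it gives the attacker strictly more in every row), so the defender never plays it.
On the remaining 2×2 (B, C vs Y, Z):
Let the attacker play B with probability p. Expected payoff against Y: (-1)p + 8(1−p) = −9p + 8; against Z: 4p + 1(1−p) = 3p + 1.
Setting these equal: −9p + 8 = 3p + 1 ⇒ −12p = -7 ⇒ p = 7/12, and the value is (-9)·(7/12) + 8 = 11/4.
For the defender: with q = P(Y), equating B's and C's payoffs gives −5q + 4 = 7q + 1 ⇒ q = 1/4.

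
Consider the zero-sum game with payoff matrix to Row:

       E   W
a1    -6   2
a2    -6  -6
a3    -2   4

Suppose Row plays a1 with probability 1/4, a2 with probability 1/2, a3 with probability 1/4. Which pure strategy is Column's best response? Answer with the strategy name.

If Column plays E, Row's expected payoff is (1/4)·(-6) + (1/2)·(-6) + (1/4)·(-2) = -5.
If Column plays W, Row's expected payoff is (1/4)·2 + (1/2)·(-6) + (1/4)·4 = -3/2.
Column minimizes Row's payoff; the smallest is -5, so the best response is E.

E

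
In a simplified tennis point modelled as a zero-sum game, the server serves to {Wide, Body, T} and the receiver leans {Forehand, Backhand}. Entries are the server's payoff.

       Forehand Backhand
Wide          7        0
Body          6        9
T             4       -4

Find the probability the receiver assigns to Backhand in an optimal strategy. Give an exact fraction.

Row minima: Wide → 0, Body → 6, T → -4; maximin = 6.
Column maxima: Forehand → 7, Backhand → 9; minimax = 7.
6 ≠ 7, so there is no saddle point; optimal play is mixed.
T is strictly dominated by Wide, so the server never plays it.
On the remaining 2×2 (Wide, Body vs Forehand, Backhand):
Let the server play Wide with probability p. Expected payoff against Forehand: 7p + 6(1−p) = p + 6; against Backhand: 0p + 9(1−p) = −9p + 9.
Setting these equal: p + 6 = −9p + 9 ⇒ 10p = 3 ⇒ p = 3/10, and the value is (1)·(3/10) + 6 = 63/10.
For the receiver: with q = P(Forehand), equating Wide's and Body's payoffs gives 7q = −3q + 9 ⇒ q = 9/10.

1/10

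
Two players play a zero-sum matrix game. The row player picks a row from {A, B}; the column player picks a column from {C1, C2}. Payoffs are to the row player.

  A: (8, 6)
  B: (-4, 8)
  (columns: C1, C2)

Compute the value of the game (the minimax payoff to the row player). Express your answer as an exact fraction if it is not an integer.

44/7

Row minima: A → 6, B → -4; maximin = 6.
Column maxima: C1 → 8, C2 → 8; minimax = 8.
6 ≠ 8, so there is no saddle point; optimal play is mixed.
Let the row player play A with probability p. Expected payoff against C1: 8p + (-4)(1−p) = 12p − 4; against C2: 6p + 8(1−p) = −2p + 8.
Setting these equal: 12p − 4 = −2p + 8 ⇒ 14p = 12 ⇒ p = 6/7, and the value is (12)·(6/7) − 4 = 44/7.
For the column player: with q = P(C1), equating A's and B's payoffs gives 2q + 6 = −12q + 8 ⇒ q = 1/7.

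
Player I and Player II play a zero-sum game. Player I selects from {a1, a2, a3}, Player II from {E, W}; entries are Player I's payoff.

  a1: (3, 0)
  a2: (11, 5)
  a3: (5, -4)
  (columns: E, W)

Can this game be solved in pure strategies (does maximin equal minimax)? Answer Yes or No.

Row minima: a1 → 0, a2 → 5, a3 → -4; maximin = 5.
Column maxima: E → 11, W → 5; minimax = 5.
maximin = minimax = 5, so a saddle point exists.

Yes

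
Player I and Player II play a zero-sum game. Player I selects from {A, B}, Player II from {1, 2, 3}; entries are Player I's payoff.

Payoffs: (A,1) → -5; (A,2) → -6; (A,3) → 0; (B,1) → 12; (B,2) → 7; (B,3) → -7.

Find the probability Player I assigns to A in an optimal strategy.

7/10

Row minima: A → -6, B → -7; maximin = -6.
Column maxima: 1 → 12, 2 → 7, 3 → 0; minimax = 0.
-6 ≠ 0, so there is no saddle point; optimal play is mixed.
1 is strictly dominated by 2 (it gives Player I strictly more in every row), so Player II never plays it.
On the remaining 2×2 (A, B vs 2, 3):
Let Player I play A with probability p. Expected payoff against 2: (-6)p + 7(1−p) = −13p + 7; against 3: 0p + (-7)(1−p) = 7p − 7.
Setting these equal: −13p + 7 = 7p − 7 ⇒ −20p = -14 ⇒ p = 7/10, and the value is (-13)·(7/10) + 7 = -21/10.
For Player II: with q = P(2), equating A's and B's payoffs gives −6q = 14q − 7 ⇒ q = 7/20.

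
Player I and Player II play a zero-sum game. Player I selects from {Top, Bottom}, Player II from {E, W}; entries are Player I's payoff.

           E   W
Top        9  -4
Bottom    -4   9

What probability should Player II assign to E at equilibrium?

Row minima: Top → -4, Bottom → -4; maximin = -4.
Column maxima: E → 9, W → 9; minimax = 9.
-4 ≠ 9, so there is no saddle point; optimal play is mixed.
Let Player I play Top with probability p. Expected payoff against E: 9p + (-4)(1−p) = 13p − 4; against W: (-4)p + 9(1−p) = −13p + 9.
Setting these equal: 13p − 4 = −13p + 9 ⇒ 26p = 13 ⇒ p = 1/2, and the value is (13)·(1/2) − 4 = 5/2.
For Player II: with q = P(E), equating Top's and Bottom's payoffs gives 13q − 4 = −13q + 9 ⇒ q = 1/2.

1/2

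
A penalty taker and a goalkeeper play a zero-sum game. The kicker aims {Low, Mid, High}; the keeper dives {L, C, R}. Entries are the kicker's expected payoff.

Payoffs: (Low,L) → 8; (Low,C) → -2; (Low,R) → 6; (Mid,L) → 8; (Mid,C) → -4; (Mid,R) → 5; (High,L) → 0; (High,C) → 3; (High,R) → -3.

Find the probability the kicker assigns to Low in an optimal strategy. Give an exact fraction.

Row minima: Low → -2, Mid → -4, High → -3; maximin = -2.
Column maxima: L → 8, C → 3, R → 6; minimax = 3.
-2 ≠ 3, so there is no saddle point; optimal play is mixed.
L is strictly dominated by R (it gives the kicker strictly more in every row), so the keeper never plays it.
With L eliminated, Mid is strictly dominated by Low (Low gives the kicker strictly more in every remaining column), so the kicker never plays it.
On the remaining 2×2 (Low, High vs C, R):
Let the kicker play Low with probability p. Expected payoff against C: (-2)p + 3(1−p) = −5p + 3; against R: 6p + (-3)(1−p) = 9p − 3.
Setting these equal: −5p + 3 = 9p − 3 ⇒ −14p = -6 ⇒ p = 3/7, and the value is (-5)·(3/7) + 3 = 6/7.
For the keeper: with q = P(C), equating Low's and High's payoffs gives −8q + 6 = 6q − 3 ⇒ q = 9/14.

3/7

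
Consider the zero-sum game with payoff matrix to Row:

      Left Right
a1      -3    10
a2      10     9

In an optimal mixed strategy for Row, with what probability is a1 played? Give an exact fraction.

1/14

Row minima: a1 → -3, a2 → 9; maximin = 9.
Column maxima: Left → 10, Right → 10; minimax = 10.
9 ≠ 10, so there is no saddle point; optimal play is mixed.
Let Row play a1 with probability p. Expected payoff against Left: (-3)p + 10(1−p) = −13p + 10; against Right: 10p + 9(1−p) = p + 9.
Setting these equal: −13p + 10 = p + 9 ⇒ −14p = -1 ⇒ p = 1/14, and the value is (-13)·(1/14) + 10 = 127/14.
For Column: with q = P(Left), equating a1's and a2's payoffs gives −13q + 10 = q + 9 ⇒ q = 1/14.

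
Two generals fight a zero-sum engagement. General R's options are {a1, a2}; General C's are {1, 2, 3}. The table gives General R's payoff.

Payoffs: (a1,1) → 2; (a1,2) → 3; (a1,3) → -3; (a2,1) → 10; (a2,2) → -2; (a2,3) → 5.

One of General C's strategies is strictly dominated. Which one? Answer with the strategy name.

1

3 holds General R's payoff strictly below 1 in every row: -3 < 2, 5 < 10.
So 1 is strictly dominated for General C.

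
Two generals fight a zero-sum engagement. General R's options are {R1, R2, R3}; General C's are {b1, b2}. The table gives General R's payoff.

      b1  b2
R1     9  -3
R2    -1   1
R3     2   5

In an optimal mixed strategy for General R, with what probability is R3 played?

4/5

Row minima: R1 → -3, R2 → -1, R3 → 2; maximin = 2.
Column maxima: b1 → 9, b2 → 5; minimax = 5.
2 ≠ 5, so there is no saddle point; optimal play is mixed.
R2 is strictly dominated by R3, so General R never plays it.
On the remaining 2×2 (R1, R3 vs b1, b2):
Let General R play R1 with probability p. Expected payoff against b1: 9p + 2(1−p) = 7p + 2; against b2: (-3)p + 5(1−p) = −8p + 5.
Setting these equal: 7p + 2 = −8p + 5 ⇒ 15p = 3 ⇒ p = 1/5, and the value is (7)·(1/5) + 2 = 17/5.
For General C: with q = P(b1), equating R1's and R3's payoffs gives 12q − 3 = −3q + 5 ⇒ q = 8/15.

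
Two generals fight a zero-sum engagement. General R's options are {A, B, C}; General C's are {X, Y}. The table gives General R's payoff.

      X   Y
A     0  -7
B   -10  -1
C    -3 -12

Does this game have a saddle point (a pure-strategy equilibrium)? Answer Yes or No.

No

Row minima: A → -7, B → -10, C → -12; maximin = -7.
Column maxima: X → 0, Y → -1; minimax = -1.
-7 ≠ -1, so no pure-strategy equilibrium exists.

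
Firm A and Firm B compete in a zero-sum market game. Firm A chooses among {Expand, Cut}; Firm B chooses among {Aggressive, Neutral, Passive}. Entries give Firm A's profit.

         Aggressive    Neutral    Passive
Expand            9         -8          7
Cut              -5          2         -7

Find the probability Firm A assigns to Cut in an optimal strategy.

5/8

Row minima: Expand → -8, Cut → -7; maximin = -7.
Column maxima: Aggressive → 9, Neutral → 2, Passive → 7; minimax = 2.
-7 ≠ 2, so there is no saddle point; optimal play is mixed.
Aggressive is strictly dominated by Passive (it gives Firm A strictly more in every row), so Firm B never plays it.
On the remaining 2×2 (Expand, Cut vs Neutral, Passive):
Let Firm A play Expand with probability p. Expected payoff against Neutral: (-8)p + 2(1−p) = −10p + 2; against Passive: 7p + (-7)(1−p) = 14p − 7.
Setting these equal: −10p + 2 = 14p − 7 ⇒ −24p = -9 ⇒ p = 3/8, and the value is (-10)·(3/8) + 2 = -7/4.
For Firm B: with q = P(Neutral), equating Expand's and Cut's payoffs gives −15q + 7 = 9q − 7 ⇒ q = 7/12.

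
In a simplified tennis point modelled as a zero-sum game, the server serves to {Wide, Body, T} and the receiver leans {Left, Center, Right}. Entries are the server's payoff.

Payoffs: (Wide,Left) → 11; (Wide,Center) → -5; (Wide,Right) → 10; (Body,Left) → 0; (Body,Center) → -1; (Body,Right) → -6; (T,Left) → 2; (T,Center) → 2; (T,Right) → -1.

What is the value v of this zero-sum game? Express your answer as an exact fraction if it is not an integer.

Row minima: Wide → -5, Body → -6, T → -1; maximin = -1.
Column maxima: Left → 11, Center → 2, Right → 10; minimax = 2.
-1 ≠ 2, so there is no saddle point; optimal play is mixed.
Body is strictly dominated by T, so the server never plays it.
Left is strictly dominated by Right (it gives the server strictly more in every row), so the receiver never plays it.
On the remaining 2×2 (Wide, T vs Center, Right):
Let the server play Wide with probability p. Expected payoff against Center: (-5)p + 2(1−p) = −7p + 2; against Right: 10p + (-1)(1−p) = 11p − 1.
Setting these equal: −7p + 2 = 11p − 1 ⇒ −18p = -3 ⇒ p = 1/6, and the value is (-7)·(1/6) + 2 = 5/6.
For the receiver: with q = P(Center), equating Wide's and T's payoffs gives −15q + 10 = 3q − 1 ⇒ q = 11/18.

5/6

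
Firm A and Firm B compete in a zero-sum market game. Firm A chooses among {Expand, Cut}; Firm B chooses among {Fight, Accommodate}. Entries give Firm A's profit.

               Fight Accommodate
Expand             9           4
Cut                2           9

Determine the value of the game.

73/12

Row minima: Expand → 4, Cut → 2; maximin = 4.
Column maxima: Fight → 9, Accommodate → 9; minimax = 9.
4 ≠ 9, so there is no saddle point; optimal play is mixed.
Let Firm A play Expand with probability p. Expected payoff against Fight: 9p + 2(1−p) = 7p + 2; against Accommodate: 4p + 9(1−p) = −5p + 9.
Setting these equal: 7p + 2 = −5p + 9 ⇒ 12p = 7 ⇒ p = 7/12, and the value is (7)·(7/12) + 2 = 73/12.
For Firm B: with q = P(Fight), equating Expand's and Cut's payoffs gives 5q + 4 = −7q + 9 ⇒ q = 5/12.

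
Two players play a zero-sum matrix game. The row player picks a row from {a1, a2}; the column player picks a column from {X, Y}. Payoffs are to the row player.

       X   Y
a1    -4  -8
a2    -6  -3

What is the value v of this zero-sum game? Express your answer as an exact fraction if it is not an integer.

-36/7

Row minima: a1 → -8, a2 → -6; maximin = -6.
Column maxima: X → -4, Y → -3; minimax = -4.
-6 ≠ -4, so there is no saddle point; optimal play is mixed.
Let the row player play a1 with probability p. Expected payoff against X: (-4)p + (-6)(1−p) = 2p − 6; against Y: (-8)p + (-3)(1−p) = −5p − 3.
Setting these equal: 2p − 6 = −5p − 3 ⇒ 7p = 3 ⇒ p = 3/7, and the value is (2)·(3/7) − 6 = -36/7.
For the column player: with q = P(X), equating a1's and a2's payoffs gives 4q − 8 = −3q − 3 ⇒ q = 5/7.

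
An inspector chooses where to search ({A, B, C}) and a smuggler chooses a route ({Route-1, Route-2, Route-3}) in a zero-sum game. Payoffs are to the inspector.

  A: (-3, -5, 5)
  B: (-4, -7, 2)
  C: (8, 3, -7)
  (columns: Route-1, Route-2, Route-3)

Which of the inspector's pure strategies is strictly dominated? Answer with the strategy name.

B

A gives a strictly higher payoff than B against every column: -3 > -4, -5 > -7, 5 > 2.
So B is strictly dominated and the inspector never plays it.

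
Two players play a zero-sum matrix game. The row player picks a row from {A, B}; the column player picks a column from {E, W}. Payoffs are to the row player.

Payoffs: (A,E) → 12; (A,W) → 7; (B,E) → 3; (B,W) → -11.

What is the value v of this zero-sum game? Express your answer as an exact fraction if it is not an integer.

7

Row minima: A → 7, B → -11; maximin = 7.
Column maxima: E → 12, W → 7; minimax = 7.
Since maximin = minimax = 7, there is a saddle point and the value is 7.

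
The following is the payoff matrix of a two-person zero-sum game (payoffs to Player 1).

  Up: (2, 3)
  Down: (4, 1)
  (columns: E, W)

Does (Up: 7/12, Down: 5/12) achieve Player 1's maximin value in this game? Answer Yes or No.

No

Against E this mix gives (7/12)·2 + (5/12)·4 = 17/6.
Against W this mix gives (7/12)·3 + (5/12)·1 = 13/6.
Player 2 will play W, holding Player 1 to 13/6. Shifting weight toward the row that does better against W would raise this floor (the equalizing mix achieves 5/2 against both W and E), so the proposed strategy is not optimal.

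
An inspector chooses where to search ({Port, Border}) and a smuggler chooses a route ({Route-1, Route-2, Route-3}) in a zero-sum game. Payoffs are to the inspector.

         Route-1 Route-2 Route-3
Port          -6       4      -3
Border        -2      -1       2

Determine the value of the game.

-2

Row minima: Port → -6, Border → -2; maximin = -2.
Column maxima: Route-1 → -2, Route-2 → 4, Route-3 → 2; minimax = -2.
Since maximin = minimax = -2, there is a saddle point and the value is -2.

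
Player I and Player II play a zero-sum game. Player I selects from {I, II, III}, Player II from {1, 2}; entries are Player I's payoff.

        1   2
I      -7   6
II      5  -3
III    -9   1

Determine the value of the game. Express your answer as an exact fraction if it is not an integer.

3/7

Row minima: I → -7, II → -3, III → -9; maximin = -3.
Column maxima: 1 → 5, 2 → 6; minimax = 5.
-3 ≠ 5, so there is no saddle point; optimal play is mixed.
III is strictly dominated by I, so Player I never plays it.
On the remaining 2×2 (I, II vs 1, 2):
Let Player I play I with probability p. Expected payoff against 1: (-7)p + 5(1−p) = −12p + 5; against 2: 6p + (-3)(1−p) = 9p − 3.
Setting these equal: −12p + 5 = 9p − 3 ⇒ −21p = -8 ⇒ p = 8/21, and the value is (-12)·(8/21) + 5 = 3/7.
For Player II: with q = P(1), equating I's and II's payoffs gives −13q + 6 = 8q − 3 ⇒ q = 3/7.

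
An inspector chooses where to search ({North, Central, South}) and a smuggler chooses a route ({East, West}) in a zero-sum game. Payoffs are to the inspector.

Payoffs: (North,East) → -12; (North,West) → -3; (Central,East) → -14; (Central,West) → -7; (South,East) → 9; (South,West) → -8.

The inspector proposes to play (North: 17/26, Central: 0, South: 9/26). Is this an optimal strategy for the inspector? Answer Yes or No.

Yes

Against East this mix gives (17/26)·(-12) + (9/26)·9 = -123/26.
Against West this mix gives (17/26)·(-3) + (9/26)·(-8) = -123/26.
All of the smuggler's active replies (East, West) yield -123/26, and no column does worse for the inspector. The mix makes the smuggler indifferent and guarantees -123/26, so it is optimal.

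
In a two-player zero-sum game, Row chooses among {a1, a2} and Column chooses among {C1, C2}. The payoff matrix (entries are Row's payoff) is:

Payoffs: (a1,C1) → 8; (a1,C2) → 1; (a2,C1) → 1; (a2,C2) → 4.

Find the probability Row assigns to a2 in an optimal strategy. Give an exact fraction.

7/10

Row minima: a1 → 1, a2 → 1; maximin = 1.
Column maxima: C1 → 8, C2 → 4; minimax = 4.
1 ≠ 4, so there is no saddle point; optimal play is mixed.
Let Row play a1 with probability p. Expected payoff against C1: 8p + 1(1−p) = 7p + 1; against C2: 1p + 4(1−p) = −3p + 4.
Setting these equal: 7p + 1 = −3p + 4 ⇒ 10p = 3 ⇒ p = 3/10, and the value is (7)·(3/10) + 1 = 31/10.
For Column: with q = P(C1), equating a1's and a2's payoffs gives 7q + 1 = −3q + 4 ⇒ q = 3/10.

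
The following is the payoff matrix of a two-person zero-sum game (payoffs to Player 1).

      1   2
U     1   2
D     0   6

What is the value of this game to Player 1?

1

Row minima: U → 1, D → 0; maximin = 1.
Column maxima: 1 → 1, 2 → 6; minimax = 1.
Since maximin = minimax = 1, there is a saddle point and the value is 1.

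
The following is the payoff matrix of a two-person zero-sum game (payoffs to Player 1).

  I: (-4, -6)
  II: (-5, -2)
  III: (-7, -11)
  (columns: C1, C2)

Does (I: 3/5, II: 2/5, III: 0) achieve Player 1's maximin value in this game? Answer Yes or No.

Yes

Against C1 this mix gives (3/5)·(-4) + (2/5)·(-5) = -22/5.
Against C2 this mix gives (3/5)·(-6) + (2/5)·(-2) = -22/5.
All of Player 2's active replies (C1, C2) yield -22/5, and no column does worse for Player 1. The mix makes Player 2 indifferent and guarantees -22/5, so it is optimal.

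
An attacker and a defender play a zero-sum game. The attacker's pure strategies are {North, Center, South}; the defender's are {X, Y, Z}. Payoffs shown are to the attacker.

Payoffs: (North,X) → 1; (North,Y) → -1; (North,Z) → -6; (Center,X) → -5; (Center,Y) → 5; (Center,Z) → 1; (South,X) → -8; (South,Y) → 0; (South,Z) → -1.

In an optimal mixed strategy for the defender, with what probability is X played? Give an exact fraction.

Row minima: North → -6, Center → -5, South → -8; maximin = -5.
Column maxima: X → 1, Y → 5, Z → 1; minimax = 1.
-5 ≠ 1, so there is no saddle point; optimal play is mixed.
South is strictly dominated by Center, so the attacker never plays it.
Y is strictly dominated by Z (it gives the attacker strictly more in every row), so the defender never plays it.
On the remaining 2×2 (North, Center vs X, Z):
Let the attacker play North with probability p. Expected payoff against X: 1p + (-5)(1−p) = 6p − 5; against Z: (-6)p + 1(1−p) = −7p + 1.
Setting these equal: 6p − 5 = −7p + 1 ⇒ 13p = 6 ⇒ p = 6/13, and the value is (6)·(6/13) − 5 = -29/13.
For the defender: with q = P(X), equating North's and Center's payoffs gives 7q − 6 = −6q + 1 ⇒ q = 7/13.

7/13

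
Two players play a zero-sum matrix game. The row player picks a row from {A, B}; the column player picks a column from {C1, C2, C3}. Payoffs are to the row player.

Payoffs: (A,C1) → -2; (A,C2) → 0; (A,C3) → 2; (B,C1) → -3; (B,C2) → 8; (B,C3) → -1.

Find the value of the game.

Row minima: A → -2, B → -3; maximin = -2.
Column maxima: C1 → -2, C2 → 8, C3 → 2; minimax = -2.
Since maximin = minimax = -2, there is a saddle point and the value is -2.

-2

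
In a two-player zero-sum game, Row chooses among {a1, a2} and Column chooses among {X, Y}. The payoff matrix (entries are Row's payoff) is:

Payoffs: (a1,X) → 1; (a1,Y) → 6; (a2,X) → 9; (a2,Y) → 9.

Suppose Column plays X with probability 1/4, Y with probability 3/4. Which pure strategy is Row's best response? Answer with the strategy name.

Expected payoff of a1: (1/4)·1 + (3/4)·6 = 19/4.
Expected payoff of a2: (1/4)·9 + (3/4)·9 = 9.
The largest is 9, so Row's best response is a2.

a2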